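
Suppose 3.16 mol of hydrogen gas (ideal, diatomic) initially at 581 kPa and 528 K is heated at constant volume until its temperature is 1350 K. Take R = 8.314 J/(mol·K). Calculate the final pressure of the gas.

V₁ = nRT₁/P₁ = 3.16×8.314×528/581 = 23.9 L.
Isochoric: V stays 23.9 L; P/T = const ⇒ T₂ = 1350 K, P₂ = 1490 kPa.

1490 kPa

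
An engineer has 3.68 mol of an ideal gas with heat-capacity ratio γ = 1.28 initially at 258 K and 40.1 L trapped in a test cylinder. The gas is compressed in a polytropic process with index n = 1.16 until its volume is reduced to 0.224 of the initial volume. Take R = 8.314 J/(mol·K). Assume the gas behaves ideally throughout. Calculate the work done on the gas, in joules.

P₁ = nRT₁/V₁ = 3.68×8.314×258/40.1 = 197 kPa.
Polytropic n=1.16: T₂ = T₁(V₁/V₂)^(n−1) = 258×(4.46)^0.16 = 328 K; P₂ = P₁(V₁/V₂)^n = 1120 kPa.
W = (P₁V₁−P₂V₂)/(n−1) = (197×40.1−1120×8.98)/0.16 = -13300 J.
Work done on the gas = −W_by = 13300 J.

13300 J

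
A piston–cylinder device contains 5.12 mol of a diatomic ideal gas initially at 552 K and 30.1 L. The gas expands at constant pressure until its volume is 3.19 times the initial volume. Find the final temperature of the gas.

P₁ = nRT₁/V₁ = 5.12×8.314×552/30.1 = 781 kPa.
Isobaric: P stays 781 kPa; V/T = const ⇒ T₂ = 1760 K, V₂ = 96.0 L.

1760 K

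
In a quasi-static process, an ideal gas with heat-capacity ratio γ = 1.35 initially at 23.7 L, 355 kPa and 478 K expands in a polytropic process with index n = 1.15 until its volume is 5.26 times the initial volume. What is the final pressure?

Polytropic n=1.15: T₂ = T₁(V₁/V₂)^(n−1) = 478×(0.190)^0.15 = 373 K; P₂ = P₁(V₁/V₂)^n = 52.6 kPa.

52.6 kPa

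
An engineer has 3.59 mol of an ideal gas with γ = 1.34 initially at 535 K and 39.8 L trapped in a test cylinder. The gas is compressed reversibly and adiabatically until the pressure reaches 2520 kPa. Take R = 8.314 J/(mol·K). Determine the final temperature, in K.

853 K

P₁ = nRT₁/V₁ = 3.59×8.314×535/39.8 = 401 kPa.
Adiabatic: T₂/T₁ = (P₂/P₁)^((γ−1)/γ) ⇒ T₂ = 535×(6.28)^0.254 = 853 K; V₂ = 10.1 L.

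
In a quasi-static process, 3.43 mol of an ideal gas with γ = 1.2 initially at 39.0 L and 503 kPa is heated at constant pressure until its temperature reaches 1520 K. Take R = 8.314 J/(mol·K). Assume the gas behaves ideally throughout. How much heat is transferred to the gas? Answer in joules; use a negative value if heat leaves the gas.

142000 J

T₁ = P₁V₁/(nR) = 503×39.0/(3.43×8.314) = 688 K.
Isobaric: P stays 503 kPa; V/T = const ⇒ T₂ = 1520 K, V₂ = 86.2 L.
W = PΔV = 503×(86.2−39.0) kPa·L = 23700 J.
ΔU = nCvΔT = 3.43×41.6×(1520−688) = 119000 J.
Q = ΔU + W = nCpΔT = 142000 J.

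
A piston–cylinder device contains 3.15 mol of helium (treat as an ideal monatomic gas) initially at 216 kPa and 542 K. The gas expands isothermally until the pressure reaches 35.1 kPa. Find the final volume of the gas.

404 L

V₁ = nRT₁/P₁ = 3.15×8.314×542/216 = 65.7 L.
Isothermal: T stays 542 K; PV = const ⇒ V₂ = 404 L, P₂ = 35.1 kPa.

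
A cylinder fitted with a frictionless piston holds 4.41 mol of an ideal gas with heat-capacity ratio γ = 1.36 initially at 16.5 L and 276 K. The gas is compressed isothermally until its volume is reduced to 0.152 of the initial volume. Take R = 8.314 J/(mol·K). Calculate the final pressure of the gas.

4030 kPa

P₁ = nRT₁/V₁ = 4.41×8.314×276/16.5 = 613 kPa.
Isothermal: T stays 276 K; PV = const ⇒ V₂ = 2.51 L, P₂ = 4030 kPa.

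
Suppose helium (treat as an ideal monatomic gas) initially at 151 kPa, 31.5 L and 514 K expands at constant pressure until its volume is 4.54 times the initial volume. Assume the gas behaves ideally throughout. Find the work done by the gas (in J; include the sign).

16800 J

n = P₁V₁/(RT₁) = 151×31.5/(8.314×514) = 1.11 mol.
Isobaric: P stays 151 kPa; V/T = const ⇒ T₂ = 2330 K, V₂ = 143 L.
W = PΔV = 151×(143−31.5) kPa·L = 16800 J.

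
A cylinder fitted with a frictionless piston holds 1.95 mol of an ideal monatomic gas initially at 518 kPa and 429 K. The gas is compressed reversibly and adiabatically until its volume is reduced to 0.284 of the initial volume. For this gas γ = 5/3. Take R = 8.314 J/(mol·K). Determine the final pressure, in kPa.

V₁ = nRT₁/P₁ = 1.95×8.314×429/518 = 13.4 L.
Adiabatic: TV^(γ−1) = const ⇒ T₂ = 429×(3.52)^0.667 = 993 K; PV^γ = const ⇒ P₂ = 4220 kPa.

4220 kPa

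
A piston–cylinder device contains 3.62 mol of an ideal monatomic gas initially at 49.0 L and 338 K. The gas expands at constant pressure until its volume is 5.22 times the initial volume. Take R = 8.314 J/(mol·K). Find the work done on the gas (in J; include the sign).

-42900 J

P₁ = nRT₁/V₁ = 3.62×8.314×338/49.0 = 208 kPa.
Isobaric: P stays 208 kPa; V/T = const ⇒ T₂ = 1760 K, V₂ = 256 L.
W = PΔV = 208×(256−49.0) kPa·L = 42900 J.
Work done on the gas = −W_by = -42900 J.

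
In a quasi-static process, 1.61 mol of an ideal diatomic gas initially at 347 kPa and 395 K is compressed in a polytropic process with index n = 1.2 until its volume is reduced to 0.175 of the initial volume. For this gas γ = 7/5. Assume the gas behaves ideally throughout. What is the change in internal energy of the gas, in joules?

V₁ = nRT₁/P₁ = 1.61×8.314×395/347 = 15.2 L.
Polytropic n=1.2: T₂ = T₁(V₁/V₂)^(n−1) = 395×(5.71)^0.20 = 560 K; P₂ = P₁(V₁/V₂)^n = 2810 kPa.
For an ideal gas ΔU = nCvΔT with Cv = (5/2)R = 20.8 J/(mol·K).
ΔU = 1.61×20.8×(560−395) = 5510 J.

5510 J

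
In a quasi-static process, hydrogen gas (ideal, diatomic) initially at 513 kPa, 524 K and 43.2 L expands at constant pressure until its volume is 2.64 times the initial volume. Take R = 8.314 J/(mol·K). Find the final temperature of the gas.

Isobaric: P stays 513 kPa; V/T = const ⇒ T₂ = 1380 K, V₂ = 114 L.

1380 K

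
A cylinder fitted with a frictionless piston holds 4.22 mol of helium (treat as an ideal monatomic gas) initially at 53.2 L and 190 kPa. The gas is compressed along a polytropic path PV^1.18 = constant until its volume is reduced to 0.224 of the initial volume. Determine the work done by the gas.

T₁ = P₁V₁/(nR) = 190×53.2/(4.22×8.314) = 288 K.
Polytropic n=1.18: T₂ = T₁(V₁/V₂)^(n−1) = 288×(4.46)^0.18 = 377 K; P₂ = P₁(V₁/V₂)^n = 1110 kPa.
W = (P₁V₁−P₂V₂)/(n−1) = (190×53.2−1110×11.9)/0.18 = -17400 J.

-17400 J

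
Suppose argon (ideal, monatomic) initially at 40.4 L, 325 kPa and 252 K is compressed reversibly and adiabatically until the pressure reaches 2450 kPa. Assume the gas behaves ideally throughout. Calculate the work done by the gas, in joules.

-24500 J

n = P₁V₁/(RT₁) = 325×40.4/(8.314×252) = 6.27 mol.
Adiabatic: T₂/T₁ = (P₂/P₁)^((γ−1)/γ) ⇒ T₂ = 252×(7.54)^0.400 = 565 K; V₂ = 12.0 L.
ΔU = nCvΔT = 6.27×12.5×(565−252) = 24500 J.
Q = 0 for an adiabatic process, so W = −ΔU = -24500 J.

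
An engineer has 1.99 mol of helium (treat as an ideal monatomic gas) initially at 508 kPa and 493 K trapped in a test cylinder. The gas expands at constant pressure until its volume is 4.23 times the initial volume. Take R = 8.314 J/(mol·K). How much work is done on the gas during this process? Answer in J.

V₁ = nRT₁/P₁ = 1.99×8.314×493/508 = 16.1 L.
Isobaric: P stays 508 kPa; V/T = const ⇒ T₂ = 2090 K, V₂ = 67.9 L.
W = PΔV = 508×(67.9−16.1) kPa·L = 26300 J.
Work done on the gas = −W_by = -26300 J.

-26300 J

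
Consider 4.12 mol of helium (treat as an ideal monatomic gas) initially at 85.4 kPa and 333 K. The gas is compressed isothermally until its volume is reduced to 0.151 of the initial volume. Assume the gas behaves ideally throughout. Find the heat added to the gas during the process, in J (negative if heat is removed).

-21600 J

V₁ = nRT₁/P₁ = 4.12×8.314×333/85.4 = 134 L.
Isothermal: T stays 333 K; PV = const ⇒ V₂ = 20.2 L, P₂ = 566 kPa.
ΔU = 0 (ideal gas, T constant).
W = nRT ln(V₂/V₁) = 4.12×8.314×333×ln(0.151) = -21600 J.
Q = ΔU + W = -21600 J.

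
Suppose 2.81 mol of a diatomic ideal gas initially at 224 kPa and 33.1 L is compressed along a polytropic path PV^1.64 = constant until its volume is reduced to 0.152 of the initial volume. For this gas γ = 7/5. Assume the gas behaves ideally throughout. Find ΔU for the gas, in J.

T₁ = P₁V₁/(nR) = 224×33.1/(2.81×8.314) = 317 K.
Polytropic n=1.64: T₂ = T₁(V₁/V₂)^(n−1) = 317×(6.58)^0.64 = 1060 K; P₂ = P₁(V₁/V₂)^n = 4920 kPa.
For an ideal gas ΔU = nCvΔT with Cv = (5/2)R = 20.8 J/(mol·K).
ΔU = 2.81×20.8×(1060−317) = 43400 J.

43400 J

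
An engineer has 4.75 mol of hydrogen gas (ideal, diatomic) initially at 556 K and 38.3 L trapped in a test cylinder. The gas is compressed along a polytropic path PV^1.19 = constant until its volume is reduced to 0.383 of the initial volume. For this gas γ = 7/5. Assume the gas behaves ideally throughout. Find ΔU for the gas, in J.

11000 J

P₁ = nRT₁/V₁ = 4.75×8.314×556/38.3 = 573 kPa.
Polytropic n=1.19: T₂ = T₁(V₁/V₂)^(n−1) = 556×(2.61)^0.19 = 667 K; P₂ = P₁(V₁/V₂)^n = 1800 kPa.
For an ideal gas ΔU = nCvΔT with Cv = (5/2)R = 20.8 J/(mol·K).
ΔU = 4.75×20.8×(667−556) = 11000 J.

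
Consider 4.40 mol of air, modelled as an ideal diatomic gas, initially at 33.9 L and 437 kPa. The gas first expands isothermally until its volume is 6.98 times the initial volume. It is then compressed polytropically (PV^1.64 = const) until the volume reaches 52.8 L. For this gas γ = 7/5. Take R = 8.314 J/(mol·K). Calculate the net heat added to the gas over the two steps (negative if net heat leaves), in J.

51200 J

T₁ = P₁V₁/(nR) = 437×33.9/(4.40×8.314) = 405 K.
Step 1 — Isothermal: T stays 405 K; PV = const ⇒ V₂ = 237 L, P₂ = 62.6 kPa.
ΔU = 0 (ideal gas, T constant).
W = nRT ln(V₂/V₁) = 4.40×8.314×405×ln(6.98) = 28800 J.
Q = ΔU + W = 28800 J.
State after step 1: P = 62.6 kPa, V = 237 L, T = 405 K.
Step 2 — Polytropic n=1.64: T₂ = T₁(V₁/V₂)^(n−1) = 405×(4.48)^0.64 = 1060 K; P₂ = P₁(V₁/V₂)^n = 733 kPa.
W = (P₁V₁−P₂V₂)/(n−1) = (62.6×237−733×52.8)/0.64 = -37300 J.
ΔU = nCvΔT = 4.40×20.8×(1060−405) = 59700 J.
Q = ΔU + W = 22400 J.
Net over both steps: W = -8520 J, Q = 51200 J, ΔU = 59700 J.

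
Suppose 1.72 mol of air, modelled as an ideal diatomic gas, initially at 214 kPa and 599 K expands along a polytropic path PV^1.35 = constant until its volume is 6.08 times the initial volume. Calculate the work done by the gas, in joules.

V₁ = nRT₁/P₁ = 1.72×8.314×599/214 = 40.0 L.
Polytropic n=1.35: T₂ = T₁(V₁/V₂)^(n−1) = 599×(0.164)^0.35 = 318 K; P₂ = P₁(V₁/V₂)^n = 18.7 kPa.
W = (P₁V₁−P₂V₂)/(n−1) = (214×40.0−18.7×243)/0.35 = 11500 J.

11500 J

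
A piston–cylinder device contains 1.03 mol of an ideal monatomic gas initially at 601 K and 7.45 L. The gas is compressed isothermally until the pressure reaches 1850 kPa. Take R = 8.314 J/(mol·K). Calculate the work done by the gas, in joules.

-5070 J

P₁ = nRT₁/V₁ = 1.03×8.314×601/7.45 = 691 kPa.
Isothermal: T stays 601 K; PV = const ⇒ V₂ = 2.78 L, P₂ = 1850 kPa.
W = nRT ln(V₂/V₁) = 1.03×8.314×601×ln(0.373) = -5070 J.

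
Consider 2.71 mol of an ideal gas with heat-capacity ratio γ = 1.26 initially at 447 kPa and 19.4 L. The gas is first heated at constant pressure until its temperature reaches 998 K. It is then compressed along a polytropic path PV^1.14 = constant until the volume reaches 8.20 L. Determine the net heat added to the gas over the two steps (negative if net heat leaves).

T₁ = P₁V₁/(nR) = 447×19.4/(2.71×8.314) = 385 K.
Step 1 — Isobaric: P stays 447 kPa; V/T = const ⇒ T₂ = 998 K, V₂ = 50.3 L.
W = PΔV = 447×(50.3−19.4) kPa·L = 13800 J.
ΔU = nCvΔT = 2.71×32.0×(998−385) = 53100 J.
Q = ΔU + W = nCpΔT = 66900 J.
State after step 1: P = 447 kPa, V = 50.3 L, T = 998 K.
Step 2 — Polytropic n=1.14: T₂ = T₁(V₁/V₂)^(n−1) = 998×(6.13)^0.14 = 1290 K; P₂ = P₁(V₁/V₂)^n = 3530 kPa.
W = (P₁V₁−P₂V₂)/(n−1) = (447×50.3−3530×8.20)/0.14 = -46400 J.
ΔU = nCvΔT = 2.71×32.0×(1290−998) = 25000 J.
Q = ΔU + W = -21400 J.
Net over both steps: W = -32600 J, Q = 45500 J, ΔU = 78100 J.

45500 J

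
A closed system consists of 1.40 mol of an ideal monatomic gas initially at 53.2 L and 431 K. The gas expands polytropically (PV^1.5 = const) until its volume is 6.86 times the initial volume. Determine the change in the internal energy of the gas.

-4650 J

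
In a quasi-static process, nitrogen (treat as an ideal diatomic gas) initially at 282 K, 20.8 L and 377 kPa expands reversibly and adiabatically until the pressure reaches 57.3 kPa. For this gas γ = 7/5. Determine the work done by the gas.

n = P₁V₁/(RT₁) = 377×20.8/(8.314×282) = 3.34 mol.
Adiabatic: T₂/T₁ = (P₂/P₁)^((γ−1)/γ) ⇒ T₂ = 282×(0.152)^0.286 = 165 K; V₂ = 79.9 L.
ΔU = nCvΔT = 3.34×20.8×(165−282) = -8160 J.
Q = 0 for an adiabatic process, so W = −ΔU = 8160 J.

8160 J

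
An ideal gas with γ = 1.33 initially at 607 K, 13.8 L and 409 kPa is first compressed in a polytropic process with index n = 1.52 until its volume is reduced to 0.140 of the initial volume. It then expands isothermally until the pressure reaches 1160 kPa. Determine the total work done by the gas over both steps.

n = P₁V₁/(RT₁) = 409×13.8/(8.314×607) = 1.12 mol.
Step 1 — Polytropic n=1.52: T₂ = T₁(V₁/V₂)^(n−1) = 607×(7.14)^0.52 = 1690 K; P₂ = P₁(V₁/V₂)^n = 8120 kPa.
W = (P₁V₁−P₂V₂)/(n−1) = (409×13.8−8120×1.93)/0.52 = -19300 J.
ΔU = nCvΔT = 1.12×25.2×(1690−607) = 30400 J.
Q = ΔU + W = 11100 J.
State after step 1: P = 8120 kPa, V = 1.93 L, T = 1690 K.
Step 2 — Isothermal: T stays 1690 K; PV = const ⇒ V₂ = 13.5 L, P₂ = 1160 kPa.
ΔU = 0 (ideal gas, T constant).
W = nRT ln(V₂/V₁) = 1.12×8.314×1690×ln(7.00) = 30500 J.
Q = ΔU + W = 30500 J.
Net over both steps: W = 11200 J, Q = 41700 J, ΔU = 30400 J.

11200 J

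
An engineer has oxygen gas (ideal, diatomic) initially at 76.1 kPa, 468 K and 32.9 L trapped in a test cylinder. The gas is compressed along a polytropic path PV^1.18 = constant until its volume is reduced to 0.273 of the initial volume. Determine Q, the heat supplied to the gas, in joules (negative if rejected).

n = P₁V₁/(RT₁) = 76.1×32.9/(8.314×468) = 0.643 mol.
Polytropic n=1.18: T₂ = T₁(V₁/V₂)^(n−1) = 468×(3.66)^0.18 = 591 K; P₂ = P₁(V₁/V₂)^n = 352 kPa.
W = (P₁V₁−P₂V₂)/(n−1) = (76.1×32.9−352×8.98)/0.18 = -3660 J.
ΔU = nCvΔT = 0.643×20.8×(591−468) = 1650 J.
Q = ΔU + W = -2010 J.

-2010 J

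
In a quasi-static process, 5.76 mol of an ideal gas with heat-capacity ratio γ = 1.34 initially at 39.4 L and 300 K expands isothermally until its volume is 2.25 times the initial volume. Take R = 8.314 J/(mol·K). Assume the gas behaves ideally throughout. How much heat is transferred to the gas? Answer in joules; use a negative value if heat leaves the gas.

P₁ = nRT₁/V₁ = 5.76×8.314×300/39.4 = 365 kPa.
Isothermal: T stays 300 K; PV = const ⇒ V₂ = 88.6 L, P₂ = 162 kPa.
ΔU = 0 (ideal gas, T constant).
W = nRT ln(V₂/V₁) = 5.76×8.314×300×ln(2.25) = 11700 J.
Q = ΔU + W = 11700 J.

11700 J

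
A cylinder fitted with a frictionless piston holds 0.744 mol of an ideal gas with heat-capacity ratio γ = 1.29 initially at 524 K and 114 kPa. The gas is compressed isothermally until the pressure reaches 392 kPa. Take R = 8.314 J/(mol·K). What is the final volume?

V₁ = nRT₁/P₁ = 0.744×8.314×524/114 = 28.4 L.
Isothermal: T stays 524 K; PV = const ⇒ V₂ = 8.27 L, P₂ = 392 kPa.

8.27 L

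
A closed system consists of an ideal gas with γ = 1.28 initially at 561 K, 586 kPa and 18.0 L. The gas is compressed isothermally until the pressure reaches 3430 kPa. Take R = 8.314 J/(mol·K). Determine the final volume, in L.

Isothermal: T stays 561 K; PV = const ⇒ V₂ = 3.08 L, P₂ = 3430 kPa.

3.08 L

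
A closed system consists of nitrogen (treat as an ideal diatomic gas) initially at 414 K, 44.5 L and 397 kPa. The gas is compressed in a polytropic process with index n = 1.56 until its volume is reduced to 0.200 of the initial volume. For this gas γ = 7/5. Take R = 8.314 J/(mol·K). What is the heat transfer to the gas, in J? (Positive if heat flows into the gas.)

n = P₁V₁/(RT₁) = 397×44.5/(8.314×414) = 5.13 mol.
Polytropic n=1.56: T₂ = T₁(V₁/V₂)^(n−1) = 414×(5.00)^0.56 = 1020 K; P₂ = P₁(V₁/V₂)^n = 4890 kPa.
W = (P₁V₁−P₂V₂)/(n−1) = (397×44.5−4890×8.90)/0.56 = -46100 J.
ΔU = nCvΔT = 5.13×20.8×(1020−414) = 64600 J.
Q = ΔU + W = 18500 J.

18500 J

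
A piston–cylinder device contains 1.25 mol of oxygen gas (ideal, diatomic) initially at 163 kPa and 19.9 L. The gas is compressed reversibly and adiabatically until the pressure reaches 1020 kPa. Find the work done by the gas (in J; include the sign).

T₁ = P₁V₁/(nR) = 163×19.9/(1.25×8.314) = 312 K.
Adiabatic: T₂/T₁ = (P₂/P₁)^((γ−1)/γ) ⇒ T₂ = 312×(6.26)^0.286 = 527 K; V₂ = 5.37 L.
ΔU = nCvΔT = 1.25×20.8×(527−312) = 5580 J.
Q = 0 for an adiabatic process, so W = −ΔU = -5580 J.

-5580 J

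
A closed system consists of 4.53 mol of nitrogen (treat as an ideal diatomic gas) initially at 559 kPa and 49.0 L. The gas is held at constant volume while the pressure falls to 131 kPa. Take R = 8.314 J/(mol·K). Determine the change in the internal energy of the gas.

T₁ = P₁V₁/(nR) = 559×49.0/(4.53×8.314) = 727 K.
Isochoric: V stays 49.0 L; P/T = const ⇒ T₂ = 170 K, P₂ = 131 kPa.
For an ideal gas ΔU = nCvΔT with Cv = (5/2)R = 20.8 J/(mol·K).
ΔU = 4.53×20.8×(170−727) = -52400 J.

-52400 J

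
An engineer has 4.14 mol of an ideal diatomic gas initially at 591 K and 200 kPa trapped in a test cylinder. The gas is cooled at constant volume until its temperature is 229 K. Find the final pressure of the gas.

V₁ = nRT₁/P₁ = 4.14×8.314×591/200 = 102 L.
Isochoric: V stays 102 L; P/T = const ⇒ T₂ = 229 K, P₂ = 77.5 kPa.

77.5 kPa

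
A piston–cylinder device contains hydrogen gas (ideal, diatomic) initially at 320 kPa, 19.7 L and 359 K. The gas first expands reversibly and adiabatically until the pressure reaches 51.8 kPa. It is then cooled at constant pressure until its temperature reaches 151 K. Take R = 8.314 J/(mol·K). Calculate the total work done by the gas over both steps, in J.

n = P₁V₁/(RT₁) = 320×19.7/(8.314×359) = 2.11 mol.
Step 1 — Adiabatic: T₂/T₁ = (P₂/P₁)^((γ−1)/γ) ⇒ T₂ = 359×(0.162)^0.286 = 213 K; V₂ = 72.3 L.
ΔU = nCvΔT = 2.11×20.8×(213−359) = -6390 J.
Q = 0 for an adiabatic process, so W = −ΔU = 6390 J.
State after step 1: P = 51.8 kPa, V = 72.3 L, T = 213 K.
Step 2 — Isobaric: P stays 51.8 kPa; V/T = const ⇒ T₂ = 151 K, V₂ = 51.2 L.
W = PΔV = 51.8×(51.2−72.3) kPa·L = -1100 J.
ΔU = nCvΔT = 2.11×20.8×(151−213) = -2740 J.
Q = ΔU + W = nCpΔT = -3830 J.
Net over both steps: W = 5300 J, Q = -3830 J, ΔU = -9130 J.

5300 J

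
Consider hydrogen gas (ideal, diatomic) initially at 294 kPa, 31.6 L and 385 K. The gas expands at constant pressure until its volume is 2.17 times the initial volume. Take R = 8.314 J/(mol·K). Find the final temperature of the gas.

835 K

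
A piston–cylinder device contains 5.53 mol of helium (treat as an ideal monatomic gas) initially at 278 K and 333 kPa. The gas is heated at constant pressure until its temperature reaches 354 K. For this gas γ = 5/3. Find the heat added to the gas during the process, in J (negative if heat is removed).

8740 J

V₁ = nRT₁/P₁ = 5.53×8.314×278/333 = 38.4 L.
Isobaric: P stays 333 kPa; V/T = const ⇒ T₂ = 354 K, V₂ = 48.9 L.
W = PΔV = 333×(48.9−38.4) kPa·L = 3490 J.
ΔU = nCvΔT = 5.53×12.5×(354−278) = 5240 J.
Q = ΔU + W = nCpΔT = 8740 J.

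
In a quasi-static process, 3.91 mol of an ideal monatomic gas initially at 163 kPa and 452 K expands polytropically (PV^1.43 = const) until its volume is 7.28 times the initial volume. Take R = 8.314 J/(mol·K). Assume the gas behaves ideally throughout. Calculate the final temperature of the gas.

V₁ = nRT₁/P₁ = 3.91×8.314×452/163 = 90.1 L.
Polytropic n=1.43: T₂ = T₁(V₁/V₂)^(n−1) = 452×(0.137)^0.43 = 192 K; P₂ = P₁(V₁/V₂)^n = 9.54 kPa.

192 K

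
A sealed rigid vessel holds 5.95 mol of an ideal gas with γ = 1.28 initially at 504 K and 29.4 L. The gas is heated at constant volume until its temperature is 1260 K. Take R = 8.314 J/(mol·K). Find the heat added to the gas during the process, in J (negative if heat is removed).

134000 J

P₁ = nRT₁/V₁ = 5.95×8.314×504/29.4 = 848 kPa.
Isochoric: V stays 29.4 L; P/T = const ⇒ T₂ = 1260 K, P₂ = 2120 kPa.
W = 0 (no volume change).
ΔU = nCvΔT = 5.95×29.7×(1260−504) = 134000 J.
Q = ΔU = 134000 J.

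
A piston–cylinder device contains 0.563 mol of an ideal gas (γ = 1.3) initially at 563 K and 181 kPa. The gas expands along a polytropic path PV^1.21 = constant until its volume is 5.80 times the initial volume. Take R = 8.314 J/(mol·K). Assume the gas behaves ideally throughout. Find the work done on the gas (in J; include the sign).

-3870 J

V₁ = nRT₁/P₁ = 0.563×8.314×563/181 = 14.6 L.
Polytropic n=1.21: T₂ = T₁(V₁/V₂)^(n−1) = 563×(0.172)^0.21 = 389 K; P₂ = P₁(V₁/V₂)^n = 21.6 kPa.
W = (P₁V₁−P₂V₂)/(n−1) = (181×14.6−21.6×84.4)/0.21 = 3870 J.
Work done on the gas = −W_by = -3870 J.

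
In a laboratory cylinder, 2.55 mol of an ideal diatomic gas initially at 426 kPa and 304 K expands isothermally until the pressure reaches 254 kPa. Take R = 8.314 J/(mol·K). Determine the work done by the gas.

V₁ = nRT₁/P₁ = 2.55×8.314×304/426 = 15.1 L.
Isothermal: T stays 304 K; PV = const ⇒ V₂ = 25.4 L, P₂ = 254 kPa.
W = nRT ln(V₂/V₁) = 2.55×8.314×304×ln(1.68) = 3330 J.

3330 J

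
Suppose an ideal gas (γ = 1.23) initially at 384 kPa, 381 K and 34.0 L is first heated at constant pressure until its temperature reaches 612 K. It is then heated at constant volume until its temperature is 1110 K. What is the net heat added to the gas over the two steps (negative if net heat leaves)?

117000 J

n = P₁V₁/(RT₁) = 384×34.0/(8.314×381) = 4.12 mol.
Step 1 — Isobaric: P stays 384 kPa; V/T = const ⇒ T₂ = 612 K, V₂ = 54.6 L.
W = PΔV = 384×(54.6−34.0) kPa·L = 7920 J.
ΔU = nCvΔT = 4.12×36.1×(612−381) = 34400 J.
Q = ΔU + W = nCpΔT = 42300 J.
State after step 1: P = 384 kPa, V = 54.6 L, T = 612 K.
Step 2 — Isochoric: V stays 54.6 L; P/T = const ⇒ T₂ = 1110 K, P₂ = 696 kPa.
W = 0 (no volume change).
ΔU = nCvΔT = 4.12×36.1×(1110−612) = 74200 J.
Q = ΔU = 74200 J.
Net over both steps: W = 7920 J, Q = 117000 J, ΔU = 109000 J.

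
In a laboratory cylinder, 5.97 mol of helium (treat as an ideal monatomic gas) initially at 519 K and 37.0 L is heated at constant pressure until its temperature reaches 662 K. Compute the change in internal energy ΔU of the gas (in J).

10600 J

P₁ = nRT₁/V₁ = 5.97×8.314×519/37.0 = 696 kPa.
Isobaric: P stays 696 kPa; V/T = const ⇒ T₂ = 662 K, V₂ = 47.2 L.
For an ideal gas ΔU = nCvΔT with Cv = (3/2)R = 12.5 J/(mol·K).
ΔU = 5.97×12.5×(662−519) = 10600 J.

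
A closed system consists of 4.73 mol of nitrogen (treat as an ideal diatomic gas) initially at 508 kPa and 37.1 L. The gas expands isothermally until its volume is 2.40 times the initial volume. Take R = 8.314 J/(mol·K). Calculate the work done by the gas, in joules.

T₁ = P₁V₁/(nR) = 508×37.1/(4.73×8.314) = 479 K.
Isothermal: T stays 479 K; PV = const ⇒ V₂ = 89.0 L, P₂ = 212 kPa.
W = nRT ln(V₂/V₁) = 4.73×8.314×479×ln(2.40) = 16500 J.

16500 J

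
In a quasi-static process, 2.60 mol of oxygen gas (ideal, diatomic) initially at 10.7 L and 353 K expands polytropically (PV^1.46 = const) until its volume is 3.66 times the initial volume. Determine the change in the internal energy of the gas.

P₁ = nRT₁/V₁ = 2.60×8.314×353/10.7 = 713 kPa.
Polytropic n=1.46: T₂ = T₁(V₁/V₂)^(n−1) = 353×(0.273)^0.46 = 194 K; P₂ = P₁(V₁/V₂)^n = 107 kPa.
For an ideal gas ΔU = nCvΔT with Cv = (5/2)R = 20.8 J/(mol·K).
ΔU = 2.60×20.8×(194−353) = -8570 J.

-8570 J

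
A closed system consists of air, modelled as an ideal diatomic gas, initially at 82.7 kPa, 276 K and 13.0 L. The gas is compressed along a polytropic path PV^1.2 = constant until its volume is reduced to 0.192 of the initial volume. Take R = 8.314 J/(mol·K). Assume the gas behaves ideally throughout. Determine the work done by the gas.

n = P₁V₁/(RT₁) = 82.7×13.0/(8.314×276) = 0.469 mol.
Polytropic n=1.2: T₂ = T₁(V₁/V₂)^(n−1) = 276×(5.21)^0.20 = 384 K; P₂ = P₁(V₁/V₂)^n = 599 kPa.
W = (P₁V₁−P₂V₂)/(n−1) = (82.7×13.0−599×2.50)/0.20 = -2100 J.

-2100 J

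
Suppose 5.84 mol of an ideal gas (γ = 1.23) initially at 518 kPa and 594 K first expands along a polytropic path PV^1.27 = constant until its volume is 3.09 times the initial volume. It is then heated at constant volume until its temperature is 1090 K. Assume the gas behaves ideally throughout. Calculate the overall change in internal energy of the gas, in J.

105000 J

V₁ = nRT₁/P₁ = 5.84×8.314×594/518 = 55.7 L.
Step 1 — Polytropic n=1.27: T₂ = T₁(V₁/V₂)^(n−1) = 594×(0.324)^0.27 = 438 K; P₂ = P₁(V₁/V₂)^n = 124 kPa.
W = (P₁V₁−P₂V₂)/(n−1) = (518×55.7−124×172)/0.27 = 28000 J.
ΔU = nCvΔT = 5.84×36.1×(438−594) = -32900 J.
Q = ΔU + W = -4880 J.
State after step 1: P = 124 kPa, V = 172 L, T = 438 K.
Step 2 — Isochoric: V stays 172 L; P/T = const ⇒ T₂ = 1090 K, P₂ = 308 kPa.
W = 0 (no volume change).
ΔU = nCvΔT = 5.84×36.1×(1090−438) = 138000 J.
Q = ΔU = 138000 J.
Net over both steps: W = 28000 J, Q = 133000 J, ΔU = 105000 J.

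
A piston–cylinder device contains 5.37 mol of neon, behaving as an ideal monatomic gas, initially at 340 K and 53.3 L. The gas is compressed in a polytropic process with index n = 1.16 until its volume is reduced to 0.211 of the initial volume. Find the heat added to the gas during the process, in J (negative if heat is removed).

-20400 J

P₁ = nRT₁/V₁ = 5.37×8.314×340/53.3 = 285 kPa.
Polytropic n=1.16: T₂ = T₁(V₁/V₂)^(n−1) = 340×(4.74)^0.16 = 436 K; P₂ = P₁(V₁/V₂)^n = 1730 kPa.
W = (P₁V₁−P₂V₂)/(n−1) = (285×53.3−1730×11.2)/0.16 = -26800 J.
ΔU = nCvΔT = 5.37×12.5×(436−340) = 6440 J.
Q = ΔU + W = -20400 J.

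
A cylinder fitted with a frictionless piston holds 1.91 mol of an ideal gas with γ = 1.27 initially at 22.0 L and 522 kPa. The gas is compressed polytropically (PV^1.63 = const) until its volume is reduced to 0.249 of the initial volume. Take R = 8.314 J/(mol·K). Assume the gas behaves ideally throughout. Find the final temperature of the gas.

1740 K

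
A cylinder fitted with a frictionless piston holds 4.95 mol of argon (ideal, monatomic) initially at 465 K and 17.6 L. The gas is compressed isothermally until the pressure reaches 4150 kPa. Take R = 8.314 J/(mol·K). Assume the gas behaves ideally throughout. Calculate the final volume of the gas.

P₁ = nRT₁/V₁ = 4.95×8.314×465/17.6 = 1090 kPa.
Isothermal: T stays 465 K; PV = const ⇒ V₂ = 4.61 L, P₂ = 4150 kPa.

4.61 L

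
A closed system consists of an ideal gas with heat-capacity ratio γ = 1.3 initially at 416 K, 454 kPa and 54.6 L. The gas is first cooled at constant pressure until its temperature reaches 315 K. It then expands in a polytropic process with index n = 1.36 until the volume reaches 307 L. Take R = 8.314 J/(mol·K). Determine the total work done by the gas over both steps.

20800 J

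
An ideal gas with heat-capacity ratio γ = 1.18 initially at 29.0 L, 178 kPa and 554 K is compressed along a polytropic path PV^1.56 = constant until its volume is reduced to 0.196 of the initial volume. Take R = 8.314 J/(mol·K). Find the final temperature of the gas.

1380 K

Polytropic n=1.56: T₂ = T₁(V₁/V₂)^(n−1) = 554×(5.10)^0.56 = 1380 K; P₂ = P₁(V₁/V₂)^n = 2260 kPa.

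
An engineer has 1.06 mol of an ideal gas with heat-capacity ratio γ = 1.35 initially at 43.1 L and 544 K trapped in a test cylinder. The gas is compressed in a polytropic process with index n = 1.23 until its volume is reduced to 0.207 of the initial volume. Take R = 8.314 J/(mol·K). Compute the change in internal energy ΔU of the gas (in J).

5980 J

P₁ = nRT₁/V₁ = 1.06×8.314×544/43.1 = 111 kPa.
Polytropic n=1.23: T₂ = T₁(V₁/V₂)^(n−1) = 544×(4.83)^0.23 = 781 K; P₂ = P₁(V₁/V₂)^n = 772 kPa.
For an ideal gas ΔU = nCvΔT with Cv = R/(γ−1) = 23.8 J/(mol·K).
ΔU = 1.06×23.8×(781−544) = 5980 J.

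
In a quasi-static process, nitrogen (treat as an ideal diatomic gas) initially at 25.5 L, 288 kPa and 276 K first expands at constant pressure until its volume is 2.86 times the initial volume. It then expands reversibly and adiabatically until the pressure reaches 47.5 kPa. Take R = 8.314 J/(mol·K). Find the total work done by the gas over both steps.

34800 J

n = P₁V₁/(RT₁) = 288×25.5/(8.314×276) = 3.20 mol.
Step 1 — Isobaric: P stays 288 kPa; V/T = const ⇒ T₂ = 789 K, V₂ = 72.9 L.
W = PΔV = 288×(72.9−25.5) kPa·L = 13700 J.
ΔU = nCvΔT = 3.20×20.8×(789−276) = 34100 J.
Q = ΔU + W = nCpΔT = 47800 J.
State after step 1: P = 288 kPa, V = 72.9 L, T = 789 K.
Step 2 — Adiabatic: T₂/T₁ = (P₂/P₁)^((γ−1)/γ) ⇒ T₂ = 789×(0.165)^0.286 = 472 K; V₂ = 264 L.
ΔU = nCvΔT = 3.20×20.8×(472−789) = -21100 J.
Q = 0 for an adiabatic process, so W = −ΔU = 21100 J.
Net over both steps: W = 34800 J, Q = 47800 J, ΔU = 13000 J.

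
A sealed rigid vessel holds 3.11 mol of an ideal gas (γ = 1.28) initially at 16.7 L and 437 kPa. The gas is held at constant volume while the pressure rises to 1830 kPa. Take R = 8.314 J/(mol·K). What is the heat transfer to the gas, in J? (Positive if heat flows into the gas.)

83100 J

T₁ = P₁V₁/(nR) = 437×16.7/(3.11×8.314) = 282 K.
Isochoric: V stays 16.7 L; P/T = const ⇒ T₂ = 1180 K, P₂ = 1830 kPa.
W = 0 (no volume change).
ΔU = nCvΔT = 3.11×29.7×(1180−282) = 83100 J.
Q = ΔU = 83100 J.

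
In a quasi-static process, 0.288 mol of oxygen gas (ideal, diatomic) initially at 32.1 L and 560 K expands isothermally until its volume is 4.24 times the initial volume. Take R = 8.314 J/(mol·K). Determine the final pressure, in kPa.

9.85 kPa

P₁ = nRT₁/V₁ = 0.288×8.314×560/32.1 = 41.8 kPa.
Isothermal: T stays 560 K; PV = const ⇒ V₂ = 136 L, P₂ = 9.85 kPa.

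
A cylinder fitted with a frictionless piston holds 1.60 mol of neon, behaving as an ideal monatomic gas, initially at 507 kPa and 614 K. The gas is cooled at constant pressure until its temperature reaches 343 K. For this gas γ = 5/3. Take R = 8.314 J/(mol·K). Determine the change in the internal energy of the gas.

V₁ = nRT₁/P₁ = 1.60×8.314×614/507 = 16.1 L.
Isobaric: P stays 507 kPa; V/T = const ⇒ T₂ = 343 K, V₂ = 9.00 L.
For an ideal gas ΔU = nCvΔT with Cv = (3/2)R = 12.5 J/(mol·K).
ΔU = 1.60×12.5×(343−614) = -5410 J.

-5410 J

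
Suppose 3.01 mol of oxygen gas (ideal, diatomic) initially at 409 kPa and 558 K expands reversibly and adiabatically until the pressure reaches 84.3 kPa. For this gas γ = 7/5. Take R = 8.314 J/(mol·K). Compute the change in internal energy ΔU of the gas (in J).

-12700 J

V₁ = nRT₁/P₁ = 3.01×8.314×558/409 = 34.1 L.
Adiabatic: T₂/T₁ = (P₂/P₁)^((γ−1)/γ) ⇒ T₂ = 558×(0.206)^0.286 = 355 K; V₂ = 105 L.
For an ideal gas ΔU = nCvΔT with Cv = (5/2)R = 20.8 J/(mol·K).
ΔU = 3.01×20.8×(355−558) = -12700 J.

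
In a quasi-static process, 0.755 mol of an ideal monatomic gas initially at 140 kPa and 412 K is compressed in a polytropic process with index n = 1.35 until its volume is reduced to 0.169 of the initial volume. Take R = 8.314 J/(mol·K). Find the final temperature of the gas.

768 K

V₁ = nRT₁/P₁ = 0.755×8.314×412/140 = 18.5 L.
Polytropic n=1.35: T₂ = T₁(V₁/V₂)^(n−1) = 412×(5.92)^0.35 = 768 K; P₂ = P₁(V₁/V₂)^n = 1540 kPa.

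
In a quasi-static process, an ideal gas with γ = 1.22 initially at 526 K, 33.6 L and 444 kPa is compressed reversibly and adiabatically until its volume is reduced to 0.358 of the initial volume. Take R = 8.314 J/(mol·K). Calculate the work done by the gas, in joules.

n = P₁V₁/(RT₁) = 444×33.6/(8.314×526) = 3.41 mol.
Adiabatic: TV^(γ−1) = const ⇒ T₂ = 526×(2.79)^0.220 = 659 K; PV^γ = const ⇒ P₂ = 1550 kPa.
ΔU = nCvΔT = 3.41×37.8×(659−526) = 17200 J.
Q = 0 for an adiabatic process, so W = −ΔU = -17200 J.

-17200 J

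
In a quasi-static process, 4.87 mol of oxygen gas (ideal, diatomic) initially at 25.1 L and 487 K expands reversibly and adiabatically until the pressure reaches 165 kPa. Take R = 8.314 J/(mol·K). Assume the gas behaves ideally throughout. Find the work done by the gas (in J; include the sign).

17700 J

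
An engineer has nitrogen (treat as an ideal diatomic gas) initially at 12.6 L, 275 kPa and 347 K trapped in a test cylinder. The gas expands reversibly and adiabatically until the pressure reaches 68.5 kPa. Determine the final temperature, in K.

233 K

Adiabatic: T₂/T₁ = (P₂/P₁)^((γ−1)/γ) ⇒ T₂ = 347×(0.249)^0.286 = 233 K; V₂ = 34.0 L.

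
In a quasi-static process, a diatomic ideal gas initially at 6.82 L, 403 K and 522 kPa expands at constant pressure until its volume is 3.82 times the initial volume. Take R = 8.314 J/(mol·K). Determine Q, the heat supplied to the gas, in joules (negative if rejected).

35100 J

n = P₁V₁/(RT₁) = 522×6.82/(8.314×403) = 1.06 mol.
Isobaric: P stays 522 kPa; V/T = const ⇒ T₂ = 1540 K, V₂ = 26.1 L.
W = PΔV = 522×(26.1−6.82) kPa·L = 10000 J.
ΔU = nCvΔT = 1.06×20.8×(1540−403) = 25100 J.
Q = ΔU + W = nCpΔT = 35100 J.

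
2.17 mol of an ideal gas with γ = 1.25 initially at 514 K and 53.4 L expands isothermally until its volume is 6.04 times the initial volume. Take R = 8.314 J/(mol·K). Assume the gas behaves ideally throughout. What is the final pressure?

P₁ = nRT₁/V₁ = 2.17×8.314×514/53.4 = 174 kPa.
Isothermal: T stays 514 K; PV = const ⇒ V₂ = 323 L, P₂ = 28.8 kPa.

28.8 kPa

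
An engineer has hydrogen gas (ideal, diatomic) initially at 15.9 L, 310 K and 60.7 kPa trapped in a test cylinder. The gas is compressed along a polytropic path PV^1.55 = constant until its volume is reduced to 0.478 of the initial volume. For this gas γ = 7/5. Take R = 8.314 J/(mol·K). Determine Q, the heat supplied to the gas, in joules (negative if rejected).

n = P₁V₁/(RT₁) = 60.7×15.9/(8.314×310) = 0.374 mol.
Polytropic n=1.55: T₂ = T₁(V₁/V₂)^(n−1) = 310×(2.09)^0.55 = 465 K; P₂ = P₁(V₁/V₂)^n = 191 kPa.
W = (P₁V₁−P₂V₂)/(n−1) = (60.7×15.9−191×7.60)/0.55 = -879 J.
ΔU = nCvΔT = 0.374×20.8×(465−310) = 1210 J.
Q = ΔU + W = 330 J.

330 J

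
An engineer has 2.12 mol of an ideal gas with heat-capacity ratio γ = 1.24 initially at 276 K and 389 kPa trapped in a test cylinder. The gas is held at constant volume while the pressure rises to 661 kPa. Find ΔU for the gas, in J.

14200 J

V₁ = nRT₁/P₁ = 2.12×8.314×276/389 = 12.5 L.
Isochoric: V stays 12.5 L; P/T = const ⇒ T₂ = 469 K, P₂ = 661 kPa.
For an ideal gas ΔU = nCvΔT with Cv = R/(γ−1) = 34.6 J/(mol·K).
ΔU = 2.12×34.6×(469−276) = 14200 J.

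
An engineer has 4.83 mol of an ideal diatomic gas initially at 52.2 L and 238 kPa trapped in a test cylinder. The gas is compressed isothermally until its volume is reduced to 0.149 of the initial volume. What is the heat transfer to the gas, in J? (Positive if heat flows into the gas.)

T₁ = P₁V₁/(nR) = 238×52.2/(4.83×8.314) = 309 K.
Isothermal: T stays 309 K; PV = const ⇒ V₂ = 7.78 L, P₂ = 1600 kPa.
ΔU = 0 (ideal gas, T constant).
W = nRT ln(V₂/V₁) = 4.83×8.314×309×ln(0.149) = -23700 J.
Q = ΔU + W = -23700 J.

-23700 J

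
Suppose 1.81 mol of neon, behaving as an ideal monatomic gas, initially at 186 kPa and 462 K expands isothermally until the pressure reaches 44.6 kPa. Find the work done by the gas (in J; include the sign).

V₁ = nRT₁/P₁ = 1.81×8.314×462/186 = 37.4 L.
Isothermal: T stays 462 K; PV = const ⇒ V₂ = 156 L, P₂ = 44.6 kPa.
W = nRT ln(V₂/V₁) = 1.81×8.314×462×ln(4.17) = 9930 J.

9930 J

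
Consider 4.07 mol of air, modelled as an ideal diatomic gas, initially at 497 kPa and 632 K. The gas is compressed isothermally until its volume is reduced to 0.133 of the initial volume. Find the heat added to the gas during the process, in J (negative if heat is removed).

-43100 J

V₁ = nRT₁/P₁ = 4.07×8.314×632/497 = 43.0 L.
Isothermal: T stays 632 K; PV = const ⇒ V₂ = 5.72 L, P₂ = 3740 kPa.
ΔU = 0 (ideal gas, T constant).
W = nRT ln(V₂/V₁) = 4.07×8.314×632×ln(0.133) = -43100 J.
Q = ΔU + W = -43100 J.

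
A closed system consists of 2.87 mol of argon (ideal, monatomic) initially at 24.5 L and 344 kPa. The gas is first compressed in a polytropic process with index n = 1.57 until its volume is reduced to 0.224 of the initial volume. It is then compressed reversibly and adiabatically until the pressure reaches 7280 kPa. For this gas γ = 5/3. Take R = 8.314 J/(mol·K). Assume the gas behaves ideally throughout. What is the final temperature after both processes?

1100 K

T₁ = P₁V₁/(nR) = 344×24.5/(2.87×8.314) = 353 K.
Step 1 — Polytropic n=1.57: T₂ = T₁(V₁/V₂)^(n−1) = 353×(4.46)^0.57 = 829 K; P₂ = P₁(V₁/V₂)^n = 3600 kPa.
W = (P₁V₁−P₂V₂)/(n−1) = (344×24.5−3600×5.49)/0.57 = -19900 J.
ΔU = nCvΔT = 2.87×12.5×(829−353) = 17000 J.
Q = ΔU + W = -2890 J.
State after step 1: P = 3600 kPa, V = 5.49 L, T = 829 K.
Step 2 — Adiabatic: T₂/T₁ = (P₂/P₁)^((γ−1)/γ) ⇒ T₂ = 829×(2.02)^0.400 = 1100 K; V₂ = 3.60 L.
ΔU = nCvΔT = 2.87×12.5×(1100−829) = 9640 J.
Q = 0 for an adiabatic process, so W = −ΔU = -9640 J.
Net over both steps: W = -29500 J, Q = -2890 J, ΔU = 26700 J.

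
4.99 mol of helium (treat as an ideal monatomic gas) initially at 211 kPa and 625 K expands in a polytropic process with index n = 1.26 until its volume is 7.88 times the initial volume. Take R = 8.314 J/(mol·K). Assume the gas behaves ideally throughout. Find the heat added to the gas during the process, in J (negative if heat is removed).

V₁ = nRT₁/P₁ = 4.99×8.314×625/211 = 123 L.
Polytropic n=1.26: T₂ = T₁(V₁/V₂)^(n−1) = 625×(0.127)^0.26 = 365 K; P₂ = P₁(V₁/V₂)^n = 15.7 kPa.
W = (P₁V₁−P₂V₂)/(n−1) = (211×123−15.7×968)/0.26 = 41400 J.
ΔU = nCvΔT = 4.99×12.5×(365−625) = -16200 J.
Q = ΔU + W = 25300 J.

25300 J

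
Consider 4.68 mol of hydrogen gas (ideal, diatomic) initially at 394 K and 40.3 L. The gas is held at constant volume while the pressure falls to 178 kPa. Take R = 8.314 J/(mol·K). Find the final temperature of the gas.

P₁ = nRT₁/V₁ = 4.68×8.314×394/40.3 = 380 kPa.
Isochoric: V stays 40.3 L; P/T = const ⇒ T₂ = 184 K, P₂ = 178 kPa.

184 K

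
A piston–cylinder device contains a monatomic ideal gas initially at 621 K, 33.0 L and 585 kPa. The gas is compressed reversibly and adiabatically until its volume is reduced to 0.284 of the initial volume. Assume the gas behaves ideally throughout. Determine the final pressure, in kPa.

Adiabatic: TV^(γ−1) = const ⇒ T₂ = 621×(3.52)^0.667 = 1440 K; PV^γ = const ⇒ P₂ = 4770 kPa.

4770 kPa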